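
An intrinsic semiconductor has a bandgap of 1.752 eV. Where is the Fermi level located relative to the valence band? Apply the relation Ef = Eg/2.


Step 1: For an intrinsic semiconductor, the Fermi level sits at midgap.
Step 2: Ef = Eg / 2 = 1.752 / 2 = 0.876 eV

0.876


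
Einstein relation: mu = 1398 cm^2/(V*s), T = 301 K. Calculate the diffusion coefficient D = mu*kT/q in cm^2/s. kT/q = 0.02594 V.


Step 1: D = mu * (kT/q)
Step 2: D = 1398 * 0.02594
Step 3: D = 36.26 cm^2/s

36.26


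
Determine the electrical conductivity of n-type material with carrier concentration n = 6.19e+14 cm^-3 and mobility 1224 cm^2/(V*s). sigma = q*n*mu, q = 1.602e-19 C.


Step 1: sigma = q * n * mu
Step 2: sigma = 1.602e-19 * 6.19e+14 * 1224
Step 3: sigma = 1.214e-01 S/cm

1.214e-01


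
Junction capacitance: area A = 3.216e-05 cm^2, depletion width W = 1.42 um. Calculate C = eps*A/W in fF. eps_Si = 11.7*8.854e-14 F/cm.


Step 1: eps_Si = 11.7 * 8.854e-14 = 1.035918e-12 F/cm
Step 2: W in cm = 1.42 * 1e-4 = 1.42e-04 cm
Step 3: C = 1.035918e-12 * 3.216e-05 / 1.42e-04 = 2.346135e-13 F
Step 4: C = 234.61 fF

234.61


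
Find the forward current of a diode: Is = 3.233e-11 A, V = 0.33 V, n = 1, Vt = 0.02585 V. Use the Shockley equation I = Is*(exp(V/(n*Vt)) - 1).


Step 1: V/(n*Vt) = 0.33/(1*0.02585) = 12.7660
Step 2: exp(12.7660) = 3.5011e+05
Step 3: I = 3.233e-11 * (3.5011e+05 - 1) = 1.13e-05 A

1.13e-05


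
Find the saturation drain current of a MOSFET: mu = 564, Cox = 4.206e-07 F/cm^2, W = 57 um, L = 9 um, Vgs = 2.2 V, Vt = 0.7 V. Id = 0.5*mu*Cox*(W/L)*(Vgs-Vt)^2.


Step 1: Overdrive voltage Vov = Vgs - Vt = 2.2 - 0.7 = 1.5 V
Step 2: W/L = 57/9 = 6.33333
Step 3: Id = 0.5 * 564 * 4.206e-07 * 6.33333 * 1.5^2
Step 4: Id = 1.69e-03 A

1.69e-03


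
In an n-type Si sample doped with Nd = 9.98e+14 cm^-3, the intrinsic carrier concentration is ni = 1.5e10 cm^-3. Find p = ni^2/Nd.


Step 1: Since Nd >> ni, n ≈ Nd = 9.98e+14 cm^-3
Step 2: p = ni^2 / n = (1.5e10)^2 / 9.98e+14
Step 3: p = 2.25e20 / 9.98e+14 = 2.25e+05 cm^-3

2.25e+05


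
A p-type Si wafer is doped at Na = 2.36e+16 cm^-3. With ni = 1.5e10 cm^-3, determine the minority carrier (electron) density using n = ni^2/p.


Step 1: Majority hole concentration p ≈ Na = 2.36e+16 cm^-3
Step 2: n = ni^2 / Na = (1.5e10)^2 / 2.36e+16
Step 3: n = 9.53e+03 cm^-3

9.53e+03


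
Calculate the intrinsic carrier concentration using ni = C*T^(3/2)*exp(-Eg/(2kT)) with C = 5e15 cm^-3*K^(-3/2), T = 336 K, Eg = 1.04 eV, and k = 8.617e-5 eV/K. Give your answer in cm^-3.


Step 1: Compute kT = 8.617e-5 * 336 = 0.02895312 eV
Step 2: Exponent = -Eg/(2kT) = -1.04/(2*0.02895312) = -17.96007
Step 3: T^(3/2) = 336^1.5 = 6158.98
Step 4: ni = 5e15 * 6158.98 * exp(-17.96007) = 4.88e+11 cm^-3

4.88e+11


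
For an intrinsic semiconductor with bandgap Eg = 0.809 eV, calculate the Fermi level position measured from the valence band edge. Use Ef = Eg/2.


Step 1: For an intrinsic semiconductor, the Fermi level sits at midgap.
Step 2: Ef = Eg / 2 = 0.809 / 2 = 0.4045 eV

0.4045


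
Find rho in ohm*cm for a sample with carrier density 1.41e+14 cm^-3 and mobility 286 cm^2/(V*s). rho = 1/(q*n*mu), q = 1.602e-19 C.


Step 1: sigma = q * n * mu = 1.602e-19 * 1.41e+14 * 286 = 6.46023e-03 S/cm
Step 2: rho = 1 / sigma = 1 / 6.46023e-03 = 154.8 ohm*cm

154.8


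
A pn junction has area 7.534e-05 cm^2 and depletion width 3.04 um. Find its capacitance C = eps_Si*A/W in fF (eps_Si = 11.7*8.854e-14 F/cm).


Step 1: eps_Si = 11.7 * 8.854e-14 = 1.035918e-12 F/cm
Step 2: W in cm = 3.04 * 1e-4 = 3.04e-04 cm
Step 3: C = 1.035918e-12 * 7.534e-05 / 3.04e-04 = 2.567305e-13 F
Step 4: C = 256.73 fF

256.73


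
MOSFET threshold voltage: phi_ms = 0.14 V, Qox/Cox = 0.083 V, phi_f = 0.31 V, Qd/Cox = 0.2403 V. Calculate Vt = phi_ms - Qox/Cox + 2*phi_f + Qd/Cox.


Step 1: Vt = phi_ms - Qox/Cox + 2*phi_f + Qd/Cox
Step 2: Vt = 0.14 - 0.083 + 2*0.31 + 0.2403
Step 3: Vt = 0.14 - 0.083 + 0.62 + 0.2403
Step 4: Vt = 0.9173 V

0.9173


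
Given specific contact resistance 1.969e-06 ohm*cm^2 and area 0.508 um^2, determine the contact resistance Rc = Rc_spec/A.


Step 1: Convert area to cm^2: 0.508 um^2 = 5.0800e-09 cm^2
Step 2: Rc = Rc_spec / A = 1.969e-06 / 5.0800e-09
Step 3: Rc = 3.88e+02 ohms

3.88e+02


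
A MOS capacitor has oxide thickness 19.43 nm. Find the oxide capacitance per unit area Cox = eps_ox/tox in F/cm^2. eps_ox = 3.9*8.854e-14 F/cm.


Step 1: eps_ox = 3.9 * 8.854e-14 = 3.45306e-13 F/cm
Step 2: tox in cm = 19.43 nm * 1e-7 = 1.9430e-06 cm
Step 3: Cox = 3.45306e-13 / 1.9430e-06 = 1.78e-07 F/cm^2

1.78e-07


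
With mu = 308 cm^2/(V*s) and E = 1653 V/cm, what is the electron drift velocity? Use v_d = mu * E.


Step 1: v_d = mu * E
Step 2: v_d = 308 * 1653 = 509124
Step 3: v_d = 5.09e+05 cm/s

5.09e+05


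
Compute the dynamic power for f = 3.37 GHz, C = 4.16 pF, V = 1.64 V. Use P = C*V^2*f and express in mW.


Step 1: V^2 = 1.64^2 = 2.6896 V^2
Step 2: P = C*V^2*f = 4.16e-12 F * 2.6896 * 3.37e9 Hz
Step 3: P = 3.770604032e-02 W
Step 4: P = 37.706 mW

37.706


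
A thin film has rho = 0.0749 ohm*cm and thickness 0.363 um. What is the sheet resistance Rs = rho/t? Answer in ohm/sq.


Step 1: Convert thickness to cm: t = 0.363 um = 3.6300e-05 cm
Step 2: Rs = rho / t = 0.0749 / 3.6300e-05
Step 3: Rs = 2063.4 ohm/sq

2063.4


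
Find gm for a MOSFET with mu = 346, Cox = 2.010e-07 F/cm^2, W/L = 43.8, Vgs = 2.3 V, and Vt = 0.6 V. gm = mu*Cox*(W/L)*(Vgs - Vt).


Step 1: Vov = Vgs - Vt = 2.3 - 0.6 = 1.7 V
Step 2: gm = mu * Cox * (W/L) * Vov
Step 3: gm = 346 * 2.010e-07 * 43.8 * 1.7 = 5.18e-03 S

5.18e-03


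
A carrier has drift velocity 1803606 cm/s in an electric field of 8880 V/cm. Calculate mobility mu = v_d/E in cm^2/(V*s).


Step 1: mu = v_d / E
Step 2: mu = 1803606 / 8880
Step 3: mu = 203.11 cm^2/(V*s)

203.11


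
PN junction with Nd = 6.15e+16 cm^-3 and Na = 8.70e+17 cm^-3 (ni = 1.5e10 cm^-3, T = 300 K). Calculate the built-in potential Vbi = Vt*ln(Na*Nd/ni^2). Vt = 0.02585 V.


Step 1: Compute Na*Nd/ni^2 = 8.70e+17 * 6.15e+16 / (1.5e10)^2 = 2.3780e+14
Step 2: ln(2.3780e+14) = 33.1025
Step 3: Vbi = 0.02585 * 33.1025 = 0.856 V

0.856


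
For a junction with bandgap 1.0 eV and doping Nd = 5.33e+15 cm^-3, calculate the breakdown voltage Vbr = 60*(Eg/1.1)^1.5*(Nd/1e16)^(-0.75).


Step 1: Eg/1.1 = 1.0/1.1 = 0.909091
Step 2: (Eg/1.1)^1.5 = 0.909091^1.5 = 0.866784
Step 3: (Nd/1e16)^(-0.75) = (0.533)^(-0.75) = 1.603078
Step 4: Vbr = 60 * 0.866784 * 1.603078 = 83.4 V

83.4


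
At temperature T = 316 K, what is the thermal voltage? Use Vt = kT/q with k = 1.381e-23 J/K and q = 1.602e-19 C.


Step 1: kT = 1.381e-23 * 316 = 4.36396e-21 J
Step 2: Vt = kT/q = 4.36396e-21 / 1.602e-19
Step 3: Vt = 0.02724 V

0.02724


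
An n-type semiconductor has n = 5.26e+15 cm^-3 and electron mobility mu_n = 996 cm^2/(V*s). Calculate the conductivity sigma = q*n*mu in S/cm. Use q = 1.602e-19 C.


Step 1: sigma = q * n * mu
Step 2: sigma = 1.602e-19 * 5.26e+15 * 996
Step 3: sigma = 8.393e-01 S/cm

8.393e-01


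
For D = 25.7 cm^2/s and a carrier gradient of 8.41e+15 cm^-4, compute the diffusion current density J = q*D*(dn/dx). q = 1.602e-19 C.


Step 1: J = q * D * (dn/dx)
Step 2: J = 1.602e-19 * 25.7 * 8.41e+15
Step 3: J = 3.46e-02 A/cm^2

3.46e-02


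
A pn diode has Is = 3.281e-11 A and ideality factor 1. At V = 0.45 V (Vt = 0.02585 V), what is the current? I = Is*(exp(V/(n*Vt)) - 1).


Step 1: V/(n*Vt) = 0.45/(1*0.02585) = 17.4081
Step 2: exp(17.4081) = 3.6328e+07
Step 3: I = 3.281e-11 * (3.6328e+07 - 1) = 1.19e-03 A

1.19e-03


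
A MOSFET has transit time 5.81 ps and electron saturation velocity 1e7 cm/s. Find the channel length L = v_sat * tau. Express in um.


Step 1: tau in seconds = 5.81 ps * 1e-12 = 5.8100e-12 s
Step 2: L = v_sat * tau = 1e7 * 5.8100e-12 = 5.8100e-05 cm
Step 3: L in um = 5.8100e-05 * 1e4 = 0.581 um

0.581


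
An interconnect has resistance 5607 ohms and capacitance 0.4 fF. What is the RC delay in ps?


Step 1: tau = R * C
Step 2: tau = 5607 * 0.4 fF = 5607 * 4.0e-16 F
Step 3: tau = 2.2428e-12 s = 2.2428 ps

2.2428


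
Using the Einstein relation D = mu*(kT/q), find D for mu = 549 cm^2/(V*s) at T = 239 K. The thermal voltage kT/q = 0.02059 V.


Step 1: D = mu * (kT/q)
Step 2: D = 549 * 0.02059
Step 3: D = 11.3 cm^2/s

11.3


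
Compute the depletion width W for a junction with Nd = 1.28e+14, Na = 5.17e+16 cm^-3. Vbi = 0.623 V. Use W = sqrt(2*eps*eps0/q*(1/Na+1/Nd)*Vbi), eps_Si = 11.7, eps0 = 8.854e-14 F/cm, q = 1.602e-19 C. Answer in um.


Step 1: 1/Na + 1/Nd = 1/5.17e+16 + 1/1.28e+14 = 7.83184e-15
Step 2: 2*eps*eps0/q = 2*11.7*8.854e-14/1.602e-19 = 1.293281e+07
Step 3: W^2 = 1.293281e+07 * 7.83184e-15 * 0.623 = 6.31022e-08
Step 4: W = sqrt(6.31022e-08) = 2.512e-04 cm = 2.512 um

2.512


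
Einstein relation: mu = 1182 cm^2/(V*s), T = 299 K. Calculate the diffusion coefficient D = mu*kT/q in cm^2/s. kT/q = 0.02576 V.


Step 1: D = mu * (kT/q)
Step 2: D = 1182 * 0.02576
Step 3: D = 30.45 cm^2/s

30.45


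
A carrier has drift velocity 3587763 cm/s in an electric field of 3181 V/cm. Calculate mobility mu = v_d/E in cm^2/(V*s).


Step 1: mu = v_d / E
Step 2: mu = 3587763 / 3181
Step 3: mu = 1127.87 cm^2/(V*s)

1127.87


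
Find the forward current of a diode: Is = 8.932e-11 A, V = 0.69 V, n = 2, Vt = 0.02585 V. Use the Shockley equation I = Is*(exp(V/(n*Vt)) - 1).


Step 1: V/(n*Vt) = 0.69/(2*0.02585) = 13.3462
Step 2: exp(13.3462) = 6.2543e+05
Step 3: I = 8.932e-11 * (6.2543e+05 - 1) = 5.59e-05 A

5.59e-05


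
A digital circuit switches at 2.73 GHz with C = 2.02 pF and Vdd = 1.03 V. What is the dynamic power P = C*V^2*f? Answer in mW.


Step 1: V^2 = 1.03^2 = 1.0609 V^2
Step 2: P = C*V^2*f = 2.02e-12 F * 1.0609 * 2.73e9 Hz
Step 3: P = 5.85043914e-03 W
Step 4: P = 5.85 mW

5.85


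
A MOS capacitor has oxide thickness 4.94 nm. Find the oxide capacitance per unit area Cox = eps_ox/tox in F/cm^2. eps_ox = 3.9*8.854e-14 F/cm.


Step 1: eps_ox = 3.9 * 8.854e-14 = 3.45306e-13 F/cm
Step 2: tox in cm = 4.94 nm * 1e-7 = 4.9400e-07 cm
Step 3: Cox = 3.45306e-13 / 4.9400e-07 = 6.99e-07 F/cm^2

6.99e-07


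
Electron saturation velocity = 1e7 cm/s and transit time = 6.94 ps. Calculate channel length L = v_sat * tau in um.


Step 1: tau in seconds = 6.94 ps * 1e-12 = 6.9400e-12 s
Step 2: L = v_sat * tau = 1e7 * 6.9400e-12 = 6.9400e-05 cm
Step 3: L in um = 6.9400e-05 * 1e4 = 0.694 um

0.694


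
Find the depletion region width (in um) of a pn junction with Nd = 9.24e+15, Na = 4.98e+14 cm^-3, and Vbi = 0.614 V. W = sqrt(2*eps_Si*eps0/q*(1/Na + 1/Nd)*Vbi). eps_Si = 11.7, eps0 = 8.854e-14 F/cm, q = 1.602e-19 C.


Step 1: 1/Na + 1/Nd = 1/4.98e+14 + 1/9.24e+15 = 2.11626e-15
Step 2: 2*eps*eps0/q = 2*11.7*8.854e-14/1.602e-19 = 1.293281e+07
Step 3: W^2 = 1.293281e+07 * 2.11626e-15 * 0.614 = 1.68047e-08
Step 4: W = sqrt(1.68047e-08) = 1.296e-04 cm = 1.296 um

1.296


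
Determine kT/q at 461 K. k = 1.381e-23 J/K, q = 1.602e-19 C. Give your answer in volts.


Step 1: kT = 1.381e-23 * 461 = 6.36641e-21 J
Step 2: Vt = kT/q = 6.36641e-21 / 1.602e-19
Step 3: Vt = 0.03974 V

0.03974


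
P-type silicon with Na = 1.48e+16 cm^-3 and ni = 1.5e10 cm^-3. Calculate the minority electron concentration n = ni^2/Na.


Step 1: Majority hole concentration p ≈ Na = 1.48e+16 cm^-3
Step 2: n = ni^2 / Na = (1.5e10)^2 / 1.48e+16
Step 3: n = 1.52e+04 cm^-3

1.52e+04


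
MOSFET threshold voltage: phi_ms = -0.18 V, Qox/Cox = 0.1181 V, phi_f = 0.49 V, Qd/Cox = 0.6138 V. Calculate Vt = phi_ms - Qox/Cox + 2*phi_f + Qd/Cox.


Step 1: Vt = phi_ms - Qox/Cox + 2*phi_f + Qd/Cox
Step 2: Vt = -0.18 - 0.1181 + 2*0.49 + 0.6138
Step 3: Vt = -0.18 - 0.1181 + 0.98 + 0.6138
Step 4: Vt = 1.2957 V

1.2957


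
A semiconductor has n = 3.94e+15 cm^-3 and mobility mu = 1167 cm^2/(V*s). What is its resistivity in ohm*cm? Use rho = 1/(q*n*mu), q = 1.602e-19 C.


Step 1: sigma = q * n * mu = 1.602e-19 * 3.94e+15 * 1167 = 7.36596e-01 S/cm
Step 2: rho = 1 / sigma = 1 / 7.36596e-01 = 1.358 ohm*cm

1.358


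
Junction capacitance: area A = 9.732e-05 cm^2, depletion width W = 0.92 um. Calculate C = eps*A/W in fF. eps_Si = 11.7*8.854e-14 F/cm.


Step 1: eps_Si = 11.7 * 8.854e-14 = 1.035918e-12 F/cm
Step 2: W in cm = 0.92 * 1e-4 = 9.20e-05 cm
Step 3: C = 1.035918e-12 * 9.732e-05 / 9.20e-05 = 1.095821e-12 F
Step 4: C = 1095.82 fF

1095.82


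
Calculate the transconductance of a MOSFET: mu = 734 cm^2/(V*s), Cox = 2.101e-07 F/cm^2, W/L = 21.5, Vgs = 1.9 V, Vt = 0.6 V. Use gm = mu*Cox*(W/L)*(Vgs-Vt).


Step 1: Vov = Vgs - Vt = 1.9 - 0.6 = 1.3 V
Step 2: gm = mu * Cox * (W/L) * Vov
Step 3: gm = 734 * 2.101e-07 * 21.5 * 1.3 = 4.31e-03 S

4.31e-03


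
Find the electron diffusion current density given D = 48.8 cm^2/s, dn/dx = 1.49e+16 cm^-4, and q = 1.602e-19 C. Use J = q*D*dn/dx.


Step 1: J = q * D * (dn/dx)
Step 2: J = 1.602e-19 * 48.8 * 1.49e+16
Step 3: J = 1.16e-01 A/cm^2

1.16e-01


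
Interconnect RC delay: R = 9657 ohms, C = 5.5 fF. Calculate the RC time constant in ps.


Step 1: tau = R * C
Step 2: tau = 9657 * 5.5 fF = 9657 * 5.5e-15 F
Step 3: tau = 5.31135e-11 s = 53.1135 ps

53.1135


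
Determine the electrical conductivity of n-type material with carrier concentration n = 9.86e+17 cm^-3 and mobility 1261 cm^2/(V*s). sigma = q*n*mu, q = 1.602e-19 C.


Step 1: sigma = q * n * mu
Step 2: sigma = 1.602e-19 * 9.86e+17 * 1261
Step 3: sigma = 1.992e+02 S/cm

1.992e+02


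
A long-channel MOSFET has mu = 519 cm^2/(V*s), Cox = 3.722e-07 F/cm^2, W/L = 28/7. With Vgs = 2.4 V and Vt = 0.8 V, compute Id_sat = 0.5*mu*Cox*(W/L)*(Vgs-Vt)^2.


Step 1: Overdrive voltage Vov = Vgs - Vt = 2.4 - 0.8 = 1.6 V
Step 2: W/L = 28/7 = 4
Step 3: Id = 0.5 * 519 * 3.722e-07 * 4 * 1.6^2
Step 4: Id = 9.89e-04 A

9.89e-04


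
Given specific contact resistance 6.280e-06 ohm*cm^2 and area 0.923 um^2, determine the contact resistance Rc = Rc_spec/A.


Step 1: Convert area to cm^2: 0.923 um^2 = 9.2300e-09 cm^2
Step 2: Rc = Rc_spec / A = 6.280e-06 / 9.2300e-09
Step 3: Rc = 6.80e+02 ohms

6.80e+02


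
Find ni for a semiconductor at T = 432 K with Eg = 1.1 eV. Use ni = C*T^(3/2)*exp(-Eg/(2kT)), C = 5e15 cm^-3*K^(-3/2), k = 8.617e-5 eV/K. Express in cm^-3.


Step 1: Compute kT = 8.617e-5 * 432 = 0.03722544 eV
Step 2: Exponent = -Eg/(2kT) = -1.1/(2*0.03722544) = -14.77484
Step 3: T^(3/2) = 432^1.5 = 8978.95
Step 4: ni = 5e15 * 8978.95 * exp(-14.77484) = 1.72e+13 cm^-3

1.72e+13


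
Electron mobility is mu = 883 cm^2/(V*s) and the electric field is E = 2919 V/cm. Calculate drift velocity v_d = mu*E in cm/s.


Step 1: v_d = mu * E
Step 2: v_d = 883 * 2919 = 2577477
Step 3: v_d = 2.58e+06 cm/s

2.58e+06


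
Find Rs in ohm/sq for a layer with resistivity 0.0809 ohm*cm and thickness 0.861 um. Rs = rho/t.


Step 1: Convert thickness to cm: t = 0.861 um = 8.6100e-05 cm
Step 2: Rs = rho / t = 0.0809 / 8.6100e-05
Step 3: Rs = 939.6 ohm/sq

939.6


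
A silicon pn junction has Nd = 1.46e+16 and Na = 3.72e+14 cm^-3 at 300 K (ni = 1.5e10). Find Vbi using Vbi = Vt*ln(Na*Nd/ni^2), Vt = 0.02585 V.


Step 1: Compute Na*Nd/ni^2 = 3.72e+14 * 1.46e+16 / (1.5e10)^2 = 2.4139e+10
Step 2: ln(2.4139e+10) = 23.9071
Step 3: Vbi = 0.02585 * 23.9071 = 0.618 V

0.618


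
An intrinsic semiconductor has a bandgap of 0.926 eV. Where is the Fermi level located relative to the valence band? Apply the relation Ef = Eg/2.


Step 1: For an intrinsic semiconductor, the Fermi level sits at midgap.
Step 2: Ef = Eg / 2 = 0.926 / 2 = 0.463 eV

0.463


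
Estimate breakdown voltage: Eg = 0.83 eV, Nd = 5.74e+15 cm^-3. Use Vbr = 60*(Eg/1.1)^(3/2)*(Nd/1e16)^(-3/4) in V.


Step 1: Eg/1.1 = 0.83/1.1 = 0.754545
Step 2: (Eg/1.1)^1.5 = 0.754545^1.5 = 0.655432
Step 3: (Nd/1e16)^(-0.75) = (0.574)^(-0.75) = 1.516408
Step 4: Vbr = 60 * 0.655432 * 1.516408 = 59.6 V

59.6


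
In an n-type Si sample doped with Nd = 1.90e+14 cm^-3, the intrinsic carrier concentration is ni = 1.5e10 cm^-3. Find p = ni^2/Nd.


Step 1: Since Nd >> ni, n ≈ Nd = 1.90e+14 cm^-3
Step 2: p = ni^2 / n = (1.5e10)^2 / 1.90e+14
Step 3: p = 2.25e20 / 1.90e+14 = 1.18e+06 cm^-3

1.18e+06


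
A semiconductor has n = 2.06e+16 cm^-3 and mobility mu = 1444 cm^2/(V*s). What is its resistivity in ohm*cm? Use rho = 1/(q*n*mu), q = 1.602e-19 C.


Step 1: sigma = q * n * mu = 1.602e-19 * 2.06e+16 * 1444 = 4.76537e+00 S/cm
Step 2: rho = 1 / sigma = 1 / 4.76537e+00 = 0.2098 ohm*cm

0.2098


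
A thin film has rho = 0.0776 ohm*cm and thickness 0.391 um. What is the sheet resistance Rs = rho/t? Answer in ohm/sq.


Step 1: Convert thickness to cm: t = 0.391 um = 3.9100e-05 cm
Step 2: Rs = rho / t = 0.0776 / 3.9100e-05
Step 3: Rs = 1984.7 ohm/sq

1984.7


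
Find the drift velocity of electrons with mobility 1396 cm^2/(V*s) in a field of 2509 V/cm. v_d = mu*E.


Step 1: v_d = mu * E
Step 2: v_d = 1396 * 2509 = 3502564
Step 3: v_d = 3.50e+06 cm/s

3.50e+06


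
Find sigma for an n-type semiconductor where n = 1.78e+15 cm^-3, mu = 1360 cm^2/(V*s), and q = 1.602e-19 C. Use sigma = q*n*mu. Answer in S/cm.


Step 1: sigma = q * n * mu
Step 2: sigma = 1.602e-19 * 1.78e+15 * 1360
Step 3: sigma = 3.878e-01 S/cm

3.878e-01


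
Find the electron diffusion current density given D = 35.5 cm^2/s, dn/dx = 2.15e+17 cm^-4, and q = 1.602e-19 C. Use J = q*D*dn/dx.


Step 1: J = q * D * (dn/dx)
Step 2: J = 1.602e-19 * 35.5 * 2.15e+17
Step 3: J = 1.22e+00 A/cm^2

1.22e+00


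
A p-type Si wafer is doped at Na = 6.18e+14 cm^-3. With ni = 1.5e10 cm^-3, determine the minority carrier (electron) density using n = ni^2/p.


Step 1: Majority hole concentration p ≈ Na = 6.18e+14 cm^-3
Step 2: n = ni^2 / Na = (1.5e10)^2 / 6.18e+14
Step 3: n = 3.64e+05 cm^-3

3.64e+05


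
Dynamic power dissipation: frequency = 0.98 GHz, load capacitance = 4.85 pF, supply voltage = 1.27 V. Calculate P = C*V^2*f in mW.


Step 1: V^2 = 1.27^2 = 1.6129 V^2
Step 2: P = C*V^2*f = 4.85e-12 F * 1.6129 * 0.98e9 Hz
Step 3: P = 7.6661137e-03 W
Step 4: P = 7.666 mW

7.666


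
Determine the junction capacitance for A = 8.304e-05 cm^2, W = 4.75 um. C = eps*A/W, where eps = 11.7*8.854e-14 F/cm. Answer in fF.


Step 1: eps_Si = 11.7 * 8.854e-14 = 1.035918e-12 F/cm
Step 2: W in cm = 4.75 * 1e-4 = 4.75e-04 cm
Step 3: C = 1.035918e-12 * 8.304e-05 / 4.75e-04 = 1.811003e-13 F
Step 4: C = 181.1 fF

181.1


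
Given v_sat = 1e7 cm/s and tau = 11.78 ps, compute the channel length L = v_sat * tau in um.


Step 1: tau in seconds = 11.78 ps * 1e-12 = 1.1780e-11 s
Step 2: L = v_sat * tau = 1e7 * 1.1780e-11 = 1.1780e-04 cm
Step 3: L in um = 1.1780e-04 * 1e4 = 1.178 um

1.178


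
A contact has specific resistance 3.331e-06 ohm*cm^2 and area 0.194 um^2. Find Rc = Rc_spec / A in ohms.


Step 1: Convert area to cm^2: 0.194 um^2 = 1.9400e-09 cm^2
Step 2: Rc = Rc_spec / A = 3.331e-06 / 1.9400e-09
Step 3: Rc = 1.72e+03 ohms

1.72e+03


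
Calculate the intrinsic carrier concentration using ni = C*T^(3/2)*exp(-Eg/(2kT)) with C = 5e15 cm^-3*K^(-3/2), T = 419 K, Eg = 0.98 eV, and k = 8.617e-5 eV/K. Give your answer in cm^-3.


Step 1: Compute kT = 8.617e-5 * 419 = 0.03610523 eV
Step 2: Exponent = -Eg/(2kT) = -0.98/(2*0.03610523) = -13.57144
Step 3: T^(3/2) = 419^1.5 = 8576.72
Step 4: ni = 5e15 * 8576.72 * exp(-13.57144) = 5.47e+13 cm^-3

5.47e+13


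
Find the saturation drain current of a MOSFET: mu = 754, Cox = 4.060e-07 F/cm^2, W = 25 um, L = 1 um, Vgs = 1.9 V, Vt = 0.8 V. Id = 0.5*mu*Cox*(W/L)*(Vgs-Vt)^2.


Step 1: Overdrive voltage Vov = Vgs - Vt = 1.9 - 0.8 = 1.1 V
Step 2: W/L = 25/1 = 25
Step 3: Id = 0.5 * 754 * 4.060e-07 * 25 * 1.1^2
Step 4: Id = 4.63e-03 A

4.63e-03


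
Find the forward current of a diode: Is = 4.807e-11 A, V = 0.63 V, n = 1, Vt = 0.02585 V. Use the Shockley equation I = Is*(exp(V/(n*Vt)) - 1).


Step 1: V/(n*Vt) = 0.63/(1*0.02585) = 24.3714
Step 2: exp(24.3714) = 3.8403e+10
Step 3: I = 4.807e-11 * (3.8403e+10 - 1) = 1.85e+00 A

1.85e+00


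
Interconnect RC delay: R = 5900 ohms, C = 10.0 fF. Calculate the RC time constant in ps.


Step 1: tau = R * C
Step 2: tau = 5900 * 10.0 fF = 5900 * 1.0e-14 F
Step 3: tau = 5.9e-11 s = 59.0 ps

59.0


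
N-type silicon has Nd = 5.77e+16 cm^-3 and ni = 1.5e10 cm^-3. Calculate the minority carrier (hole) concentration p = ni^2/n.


Step 1: Since Nd >> ni, n ≈ Nd = 5.77e+16 cm^-3
Step 2: p = ni^2 / n = (1.5e10)^2 / 5.77e+16
Step 3: p = 2.25e20 / 5.77e+16 = 3.90e+03 cm^-3

3.90e+03


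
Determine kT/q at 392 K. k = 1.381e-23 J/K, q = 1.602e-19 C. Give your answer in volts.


Step 1: kT = 1.381e-23 * 392 = 5.41352e-21 J
Step 2: Vt = kT/q = 5.41352e-21 / 1.602e-19
Step 3: Vt = 0.03379 V

0.03379


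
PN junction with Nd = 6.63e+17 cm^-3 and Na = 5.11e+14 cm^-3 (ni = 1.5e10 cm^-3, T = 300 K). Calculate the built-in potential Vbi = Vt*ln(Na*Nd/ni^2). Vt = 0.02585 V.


Step 1: Compute Na*Nd/ni^2 = 5.11e+14 * 6.63e+17 / (1.5e10)^2 = 1.5057e+12
Step 2: ln(1.5057e+12) = 28.0403
Step 3: Vbi = 0.02585 * 28.0403 = 0.725 V

0.725


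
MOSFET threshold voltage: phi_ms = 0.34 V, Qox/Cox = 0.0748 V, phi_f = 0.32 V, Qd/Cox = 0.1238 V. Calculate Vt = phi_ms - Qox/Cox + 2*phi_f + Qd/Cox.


Step 1: Vt = phi_ms - Qox/Cox + 2*phi_f + Qd/Cox
Step 2: Vt = 0.34 - 0.0748 + 2*0.32 + 0.1238
Step 3: Vt = 0.34 - 0.0748 + 0.64 + 0.1238
Step 4: Vt = 1.029 V

1.029


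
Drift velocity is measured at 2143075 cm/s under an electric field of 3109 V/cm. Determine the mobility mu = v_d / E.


Step 1: mu = v_d / E
Step 2: mu = 2143075 / 3109
Step 3: mu = 689.31 cm^2/(V*s)

689.31


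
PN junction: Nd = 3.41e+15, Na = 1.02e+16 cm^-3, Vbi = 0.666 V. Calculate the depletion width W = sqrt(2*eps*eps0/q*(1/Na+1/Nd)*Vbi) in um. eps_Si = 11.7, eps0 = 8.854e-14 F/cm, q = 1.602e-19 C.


Step 1: 1/Na + 1/Nd = 1/1.02e+16 + 1/3.41e+15 = 3.91294e-16
Step 2: 2*eps*eps0/q = 2*11.7*8.854e-14/1.602e-19 = 1.293281e+07
Step 3: W^2 = 1.293281e+07 * 3.91294e-16 * 0.666 = 3.37031e-09
Step 4: W = sqrt(3.37031e-09) = 5.805e-05 cm = 0.5805 um

0.5805


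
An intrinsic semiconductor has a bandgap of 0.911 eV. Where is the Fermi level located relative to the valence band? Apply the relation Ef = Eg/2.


Step 1: For an intrinsic semiconductor, the Fermi level sits at midgap.
Step 2: Ef = Eg / 2 = 0.911 / 2 = 0.4555 eV

0.4555


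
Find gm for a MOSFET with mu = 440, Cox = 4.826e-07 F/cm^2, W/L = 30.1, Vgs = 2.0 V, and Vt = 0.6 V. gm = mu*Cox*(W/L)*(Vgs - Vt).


Step 1: Vov = Vgs - Vt = 2.0 - 0.6 = 1.4 V
Step 2: gm = mu * Cox * (W/L) * Vov
Step 3: gm = 440 * 4.826e-07 * 30.1 * 1.4 = 8.95e-03 S

8.95e-03


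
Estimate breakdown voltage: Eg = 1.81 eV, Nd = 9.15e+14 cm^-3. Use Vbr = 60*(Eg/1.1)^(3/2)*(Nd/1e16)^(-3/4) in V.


Step 1: Eg/1.1 = 1.81/1.1 = 1.645455
Step 2: (Eg/1.1)^1.5 = 1.645455^1.5 = 2.110712
Step 3: (Nd/1e16)^(-0.75) = (0.0915)^(-0.75) = 6.010826
Step 4: Vbr = 60 * 2.110712 * 6.010826 = 761.2 V

761.2


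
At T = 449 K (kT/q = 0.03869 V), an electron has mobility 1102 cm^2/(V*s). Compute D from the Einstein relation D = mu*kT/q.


Step 1: D = mu * (kT/q)
Step 2: D = 1102 * 0.03869
Step 3: D = 42.64 cm^2/s

42.64


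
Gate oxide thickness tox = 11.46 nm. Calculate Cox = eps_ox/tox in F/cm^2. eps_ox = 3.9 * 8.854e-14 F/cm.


Step 1: eps_ox = 3.9 * 8.854e-14 = 3.45306e-13 F/cm
Step 2: tox in cm = 11.46 nm * 1e-7 = 1.1460e-06 cm
Step 3: Cox = 3.45306e-13 / 1.1460e-06 = 3.01e-07 F/cm^2

3.01e-07


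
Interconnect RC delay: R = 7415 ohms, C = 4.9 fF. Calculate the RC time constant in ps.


Step 1: tau = R * C
Step 2: tau = 7415 * 4.9 fF = 7415 * 4.9e-15 F
Step 3: tau = 3.63335e-11 s = 36.3335 ps

36.3335


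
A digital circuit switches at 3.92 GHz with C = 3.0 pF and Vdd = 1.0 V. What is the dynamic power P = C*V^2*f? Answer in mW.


Step 1: V^2 = 1.0^2 = 1.0 V^2
Step 2: P = C*V^2*f = 3.0e-12 F * 1.0 * 3.92e9 Hz
Step 3: P = 1.176e-02 W
Step 4: P = 11.76 mW

11.76


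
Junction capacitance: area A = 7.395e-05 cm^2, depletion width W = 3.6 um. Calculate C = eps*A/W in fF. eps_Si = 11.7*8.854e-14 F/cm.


Step 1: eps_Si = 11.7 * 8.854e-14 = 1.035918e-12 F/cm
Step 2: W in cm = 3.6 * 1e-4 = 3.60e-04 cm
Step 3: C = 1.035918e-12 * 7.395e-05 / 3.60e-04 = 2.127948e-13 F
Step 4: C = 212.79 fF

212.79


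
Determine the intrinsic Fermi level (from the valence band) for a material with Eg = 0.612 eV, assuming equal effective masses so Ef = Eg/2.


Step 1: For an intrinsic semiconductor, the Fermi level sits at midgap.
Step 2: Ef = Eg / 2 = 0.612 / 2 = 0.306 eV

0.306


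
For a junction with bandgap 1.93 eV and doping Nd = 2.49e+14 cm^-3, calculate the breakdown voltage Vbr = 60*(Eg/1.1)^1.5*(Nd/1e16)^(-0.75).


Step 1: Eg/1.1 = 1.93/1.1 = 1.754545
Step 2: (Eg/1.1)^1.5 = 1.754545^1.5 = 2.324057
Step 3: (Nd/1e16)^(-0.75) = (0.0249)^(-0.75) = 15.953298
Step 4: Vbr = 60 * 2.324057 * 15.953298 = 2224.6 V

2224.6


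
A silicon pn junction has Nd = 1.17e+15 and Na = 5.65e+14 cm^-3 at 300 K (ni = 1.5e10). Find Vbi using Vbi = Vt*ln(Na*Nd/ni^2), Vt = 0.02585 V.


Step 1: Compute Na*Nd/ni^2 = 5.65e+14 * 1.17e+15 / (1.5e10)^2 = 2.9380e+09
Step 2: ln(2.9380e+09) = 21.8010
Step 3: Vbi = 0.02585 * 21.8010 = 0.564 V

0.564


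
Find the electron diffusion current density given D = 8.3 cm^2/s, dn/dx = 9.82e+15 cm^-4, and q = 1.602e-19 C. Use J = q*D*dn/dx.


Step 1: J = q * D * (dn/dx)
Step 2: J = 1.602e-19 * 8.3 * 9.82e+15
Step 3: J = 1.31e-02 A/cm^2

1.31e-02


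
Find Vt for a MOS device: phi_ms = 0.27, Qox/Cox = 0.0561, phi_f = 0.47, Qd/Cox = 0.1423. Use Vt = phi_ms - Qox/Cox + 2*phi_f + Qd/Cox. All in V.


Step 1: Vt = phi_ms - Qox/Cox + 2*phi_f + Qd/Cox
Step 2: Vt = 0.27 - 0.0561 + 2*0.47 + 0.1423
Step 3: Vt = 0.27 - 0.0561 + 0.94 + 0.1423
Step 4: Vt = 1.2962 V

1.2962


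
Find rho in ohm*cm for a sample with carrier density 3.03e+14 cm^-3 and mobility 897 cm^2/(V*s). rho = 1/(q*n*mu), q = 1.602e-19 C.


Step 1: sigma = q * n * mu = 1.602e-19 * 3.03e+14 * 897 = 4.35409e-02 S/cm
Step 2: rho = 1 / sigma = 1 / 4.35409e-02 = 22.97 ohm*cm

22.97


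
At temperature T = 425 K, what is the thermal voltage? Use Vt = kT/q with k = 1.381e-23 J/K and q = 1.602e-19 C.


Step 1: kT = 1.381e-23 * 425 = 5.86925e-21 J
Step 2: Vt = kT/q = 5.86925e-21 / 1.602e-19
Step 3: Vt = 0.03664 V

0.03664


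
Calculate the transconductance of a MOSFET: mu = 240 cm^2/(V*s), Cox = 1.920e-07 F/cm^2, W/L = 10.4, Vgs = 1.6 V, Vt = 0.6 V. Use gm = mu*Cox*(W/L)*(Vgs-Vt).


Step 1: Vov = Vgs - Vt = 1.6 - 0.6 = 1.0 V
Step 2: gm = mu * Cox * (W/L) * Vov
Step 3: gm = 240 * 1.920e-07 * 10.4 * 1.0 = 4.79e-04 S

4.79e-04


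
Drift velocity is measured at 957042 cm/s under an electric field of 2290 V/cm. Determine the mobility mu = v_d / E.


Step 1: mu = v_d / E
Step 2: mu = 957042 / 2290
Step 3: mu = 417.92 cm^2/(V*s)

417.92


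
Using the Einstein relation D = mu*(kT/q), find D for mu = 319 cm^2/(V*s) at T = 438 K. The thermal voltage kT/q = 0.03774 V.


Step 1: D = mu * (kT/q)
Step 2: D = 319 * 0.03774
Step 3: D = 12.04 cm^2/s

12.04


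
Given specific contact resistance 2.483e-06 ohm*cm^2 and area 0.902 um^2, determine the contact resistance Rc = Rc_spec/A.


Step 1: Convert area to cm^2: 0.902 um^2 = 9.0200e-09 cm^2
Step 2: Rc = Rc_spec / A = 2.483e-06 / 9.0200e-09
Step 3: Rc = 2.75e+02 ohms

2.75e+02


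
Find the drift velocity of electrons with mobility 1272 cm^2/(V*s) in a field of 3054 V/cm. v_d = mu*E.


Step 1: v_d = mu * E
Step 2: v_d = 1272 * 3054 = 3884688
Step 3: v_d = 3.88e+06 cm/s

3.88e+06


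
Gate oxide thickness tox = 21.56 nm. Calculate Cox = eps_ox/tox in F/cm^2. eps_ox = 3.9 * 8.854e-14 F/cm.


Step 1: eps_ox = 3.9 * 8.854e-14 = 3.45306e-13 F/cm
Step 2: tox in cm = 21.56 nm * 1e-7 = 2.1560e-06 cm
Step 3: Cox = 3.45306e-13 / 2.1560e-06 = 1.60e-07 F/cm^2

1.60e-07


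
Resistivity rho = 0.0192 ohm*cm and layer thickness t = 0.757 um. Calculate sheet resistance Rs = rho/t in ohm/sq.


Step 1: Convert thickness to cm: t = 0.757 um = 7.5700e-05 cm
Step 2: Rs = rho / t = 0.0192 / 7.5700e-05
Step 3: Rs = 253.6 ohm/sq

253.6


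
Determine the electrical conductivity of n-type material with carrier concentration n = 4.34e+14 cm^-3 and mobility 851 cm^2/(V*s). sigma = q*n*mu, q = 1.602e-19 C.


Step 1: sigma = q * n * mu
Step 2: sigma = 1.602e-19 * 4.34e+14 * 851
Step 3: sigma = 5.917e-02 S/cm

5.917e-02


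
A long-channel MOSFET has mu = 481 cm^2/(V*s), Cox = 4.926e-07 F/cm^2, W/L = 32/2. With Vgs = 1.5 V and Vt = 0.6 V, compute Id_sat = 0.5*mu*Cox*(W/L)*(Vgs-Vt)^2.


Step 1: Overdrive voltage Vov = Vgs - Vt = 1.5 - 0.6 = 0.9 V
Step 2: W/L = 32/2 = 16
Step 3: Id = 0.5 * 481 * 4.926e-07 * 16 * 0.9^2
Step 4: Id = 1.54e-03 A

1.54e-03


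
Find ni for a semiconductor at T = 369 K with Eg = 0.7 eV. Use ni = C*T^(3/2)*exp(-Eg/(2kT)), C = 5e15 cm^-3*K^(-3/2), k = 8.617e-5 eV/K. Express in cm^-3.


Step 1: Compute kT = 8.617e-5 * 369 = 0.03179673 eV
Step 2: Exponent = -Eg/(2kT) = -0.7/(2*0.03179673) = -11.00742
Step 3: T^(3/2) = 369^1.5 = 7088.26
Step 4: ni = 5e15 * 7088.26 * exp(-11.00742) = 5.88e+14 cm^-3

5.88e+14


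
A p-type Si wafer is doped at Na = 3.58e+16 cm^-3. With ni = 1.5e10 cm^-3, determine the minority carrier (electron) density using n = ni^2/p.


Step 1: Majority hole concentration p ≈ Na = 3.58e+16 cm^-3
Step 2: n = ni^2 / Na = (1.5e10)^2 / 3.58e+16
Step 3: n = 6.28e+03 cm^-3

6.28e+03


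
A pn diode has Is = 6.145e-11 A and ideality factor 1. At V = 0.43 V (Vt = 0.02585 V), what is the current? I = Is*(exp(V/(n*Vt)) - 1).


Step 1: V/(n*Vt) = 0.43/(1*0.02585) = 16.6344
Step 2: exp(16.6344) = 1.6758e+07
Step 3: I = 6.145e-11 * (1.6758e+07 - 1) = 1.03e-03 A

1.03e-03


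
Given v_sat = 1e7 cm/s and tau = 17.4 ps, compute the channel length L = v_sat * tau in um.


Step 1: tau in seconds = 17.4 ps * 1e-12 = 1.7400e-11 s
Step 2: L = v_sat * tau = 1e7 * 1.7400e-11 = 1.7400e-04 cm
Step 3: L in um = 1.7400e-04 * 1e4 = 1.74 um

1.74


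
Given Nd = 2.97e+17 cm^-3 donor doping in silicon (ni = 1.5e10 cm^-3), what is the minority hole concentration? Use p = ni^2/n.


Step 1: Since Nd >> ni, n ≈ Nd = 2.97e+17 cm^-3
Step 2: p = ni^2 / n = (1.5e10)^2 / 2.97e+17
Step 3: p = 2.25e20 / 2.97e+17 = 7.58e+02 cm^-3

7.58e+02


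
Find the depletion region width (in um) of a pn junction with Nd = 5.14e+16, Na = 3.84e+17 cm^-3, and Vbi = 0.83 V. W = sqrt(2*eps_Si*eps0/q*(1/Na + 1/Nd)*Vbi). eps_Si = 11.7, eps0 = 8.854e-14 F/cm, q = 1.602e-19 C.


Step 1: 1/Na + 1/Nd = 1/3.84e+17 + 1/5.14e+16 = 2.20594e-17
Step 2: 2*eps*eps0/q = 2*11.7*8.854e-14/1.602e-19 = 1.293281e+07
Step 3: W^2 = 1.293281e+07 * 2.20594e-17 * 0.83 = 2.36791e-10
Step 4: W = sqrt(2.36791e-10) = 1.539e-05 cm = 0.1539 um

0.1539


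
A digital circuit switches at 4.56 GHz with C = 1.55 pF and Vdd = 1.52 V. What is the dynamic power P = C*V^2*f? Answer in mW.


Step 1: V^2 = 1.52^2 = 2.3104 V^2
Step 2: P = C*V^2*f = 1.55e-12 F * 2.3104 * 4.56e9 Hz
Step 3: P = 1.63299072e-02 W
Step 4: P = 16.33 mW

16.33


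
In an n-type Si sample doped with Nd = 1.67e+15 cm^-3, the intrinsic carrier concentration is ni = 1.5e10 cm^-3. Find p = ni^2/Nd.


Step 1: Since Nd >> ni, n ≈ Nd = 1.67e+15 cm^-3
Step 2: p = ni^2 / n = (1.5e10)^2 / 1.67e+15
Step 3: p = 2.25e20 / 1.67e+15 = 1.35e+05 cm^-3

1.35e+05


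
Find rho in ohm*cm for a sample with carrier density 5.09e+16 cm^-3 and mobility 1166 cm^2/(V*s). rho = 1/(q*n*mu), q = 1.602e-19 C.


Step 1: sigma = q * n * mu = 1.602e-19 * 5.09e+16 * 1166 = 9.50777e+00 S/cm
Step 2: rho = 1 / sigma = 1 / 9.50777e+00 = 0.1052 ohm*cm

0.1052


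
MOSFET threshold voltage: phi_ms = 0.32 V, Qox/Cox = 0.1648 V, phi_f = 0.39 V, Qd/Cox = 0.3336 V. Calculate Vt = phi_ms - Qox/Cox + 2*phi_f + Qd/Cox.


Step 1: Vt = phi_ms - Qox/Cox + 2*phi_f + Qd/Cox
Step 2: Vt = 0.32 - 0.1648 + 2*0.39 + 0.3336
Step 3: Vt = 0.32 - 0.1648 + 0.78 + 0.3336
Step 4: Vt = 1.2688 V

1.2688


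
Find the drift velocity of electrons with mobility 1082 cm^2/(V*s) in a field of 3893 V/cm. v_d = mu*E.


Step 1: v_d = mu * E
Step 2: v_d = 1082 * 3893 = 4212226
Step 3: v_d = 4.21e+06 cm/s

4.21e+06


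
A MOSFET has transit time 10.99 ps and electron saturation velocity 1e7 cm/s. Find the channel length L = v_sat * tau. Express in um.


Step 1: tau in seconds = 10.99 ps * 1e-12 = 1.0990e-11 s
Step 2: L = v_sat * tau = 1e7 * 1.0990e-11 = 1.0990e-04 cm
Step 3: L in um = 1.0990e-04 * 1e4 = 1.099 um

1.099


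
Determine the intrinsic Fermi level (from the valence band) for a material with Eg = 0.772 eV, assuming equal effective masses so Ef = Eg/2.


Step 1: For an intrinsic semiconductor, the Fermi level sits at midgap.
Step 2: Ef = Eg / 2 = 0.772 / 2 = 0.386 eV

0.386


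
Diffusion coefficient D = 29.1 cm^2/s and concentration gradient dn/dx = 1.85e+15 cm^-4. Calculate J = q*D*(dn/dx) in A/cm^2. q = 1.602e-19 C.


Step 1: J = q * D * (dn/dx)
Step 2: J = 1.602e-19 * 29.1 * 1.85e+15
Step 3: J = 8.62e-03 A/cm^2

8.62e-03


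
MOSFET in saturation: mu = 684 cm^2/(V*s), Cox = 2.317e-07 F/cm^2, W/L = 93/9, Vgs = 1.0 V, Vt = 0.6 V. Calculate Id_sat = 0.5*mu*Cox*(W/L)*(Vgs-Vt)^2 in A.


Step 1: Overdrive voltage Vov = Vgs - Vt = 1.0 - 0.6 = 0.4 V
Step 2: W/L = 93/9 = 10.3333
Step 3: Id = 0.5 * 684 * 2.317e-07 * 10.3333 * 0.4^2
Step 4: Id = 1.31e-04 A

1.31e-04


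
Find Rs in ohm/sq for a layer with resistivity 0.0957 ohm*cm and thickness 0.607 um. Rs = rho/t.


Step 1: Convert thickness to cm: t = 0.607 um = 6.0700e-05 cm
Step 2: Rs = rho / t = 0.0957 / 6.0700e-05
Step 3: Rs = 1576.6 ohm/sq

1576.6


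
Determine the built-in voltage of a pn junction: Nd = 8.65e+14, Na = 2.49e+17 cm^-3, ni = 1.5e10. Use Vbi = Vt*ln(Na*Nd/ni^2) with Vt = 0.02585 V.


Step 1: Compute Na*Nd/ni^2 = 2.49e+17 * 8.65e+14 / (1.5e10)^2 = 9.5727e+11
Step 2: ln(9.5727e+11) = 27.5874
Step 3: Vbi = 0.02585 * 27.5874 = 0.713 V

0.713


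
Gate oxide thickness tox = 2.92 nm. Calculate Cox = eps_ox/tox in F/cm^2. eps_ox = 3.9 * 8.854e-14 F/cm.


Step 1: eps_ox = 3.9 * 8.854e-14 = 3.45306e-13 F/cm
Step 2: tox in cm = 2.92 nm * 1e-7 = 2.9200e-07 cm
Step 3: Cox = 3.45306e-13 / 2.9200e-07 = 1.18e-06 F/cm^2

1.18e-06


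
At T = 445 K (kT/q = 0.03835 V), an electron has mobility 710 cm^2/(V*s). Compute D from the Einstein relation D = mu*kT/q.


Step 1: D = mu * (kT/q)
Step 2: D = 710 * 0.03835
Step 3: D = 27.23 cm^2/s

27.23


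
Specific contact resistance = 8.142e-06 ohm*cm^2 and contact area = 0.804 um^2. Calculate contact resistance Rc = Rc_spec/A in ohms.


Step 1: Convert area to cm^2: 0.804 um^2 = 8.0400e-09 cm^2
Step 2: Rc = Rc_spec / A = 8.142e-06 / 8.0400e-09
Step 3: Rc = 1.01e+03 ohms

1.01e+03


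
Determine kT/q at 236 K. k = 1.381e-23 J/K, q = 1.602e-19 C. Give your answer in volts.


Step 1: kT = 1.381e-23 * 236 = 3.25916e-21 J
Step 2: Vt = kT/q = 3.25916e-21 / 1.602e-19
Step 3: Vt = 0.02034 V

0.02034


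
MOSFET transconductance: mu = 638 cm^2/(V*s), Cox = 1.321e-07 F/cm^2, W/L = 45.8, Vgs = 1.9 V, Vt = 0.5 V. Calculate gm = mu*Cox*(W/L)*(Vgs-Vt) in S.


Step 1: Vov = Vgs - Vt = 1.9 - 0.5 = 1.4 V
Step 2: gm = mu * Cox * (W/L) * Vov
Step 3: gm = 638 * 1.321e-07 * 45.8 * 1.4 = 5.40e-03 S

5.40e-03


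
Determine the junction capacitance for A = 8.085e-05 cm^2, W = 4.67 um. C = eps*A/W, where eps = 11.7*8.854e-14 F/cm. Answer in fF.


Step 1: eps_Si = 11.7 * 8.854e-14 = 1.035918e-12 F/cm
Step 2: W in cm = 4.67 * 1e-4 = 4.67e-04 cm
Step 3: C = 1.035918e-12 * 8.085e-05 / 4.67e-04 = 1.793447e-13 F
Step 4: C = 179.34 fF

179.34


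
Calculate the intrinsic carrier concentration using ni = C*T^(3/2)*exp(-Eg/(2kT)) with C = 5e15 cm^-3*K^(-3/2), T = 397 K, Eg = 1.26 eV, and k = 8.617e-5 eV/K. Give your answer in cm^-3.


Step 1: Compute kT = 8.617e-5 * 397 = 0.03420949 eV
Step 2: Exponent = -Eg/(2kT) = -1.26/(2*0.03420949) = -18.41594
Step 3: T^(3/2) = 397^1.5 = 7910.17
Step 4: ni = 5e15 * 7910.17 * exp(-18.41594) = 3.97e+11 cm^-3

3.97e+11


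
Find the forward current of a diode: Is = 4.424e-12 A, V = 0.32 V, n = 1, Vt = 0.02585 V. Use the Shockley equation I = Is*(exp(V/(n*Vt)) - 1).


Step 1: V/(n*Vt) = 0.32/(1*0.02585) = 12.3791
Step 2: exp(12.3791) = 2.3778e+05
Step 3: I = 4.424e-12 * (2.3778e+05 - 1) = 1.05e-06 A

1.05e-06


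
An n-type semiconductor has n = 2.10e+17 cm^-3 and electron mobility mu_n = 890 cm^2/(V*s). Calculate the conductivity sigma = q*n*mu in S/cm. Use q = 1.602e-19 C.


Step 1: sigma = q * n * mu
Step 2: sigma = 1.602e-19 * 2.10e+17 * 890
Step 3: sigma = 2.994e+01 S/cm

2.994e+01


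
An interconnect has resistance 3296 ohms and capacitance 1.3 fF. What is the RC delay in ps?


Step 1: tau = R * C
Step 2: tau = 3296 * 1.3 fF = 3296 * 1.3e-15 F
Step 3: tau = 4.2848e-12 s = 4.2848 ps

4.2848


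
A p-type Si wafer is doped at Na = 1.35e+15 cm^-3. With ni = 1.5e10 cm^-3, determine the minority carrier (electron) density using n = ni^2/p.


Step 1: Majority hole concentration p ≈ Na = 1.35e+15 cm^-3
Step 2: n = ni^2 / Na = (1.5e10)^2 / 1.35e+15
Step 3: n = 1.67e+05 cm^-3

1.67e+05


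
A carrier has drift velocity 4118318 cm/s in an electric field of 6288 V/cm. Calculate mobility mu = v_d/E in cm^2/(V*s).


Step 1: mu = v_d / E
Step 2: mu = 4118318 / 6288
Step 3: mu = 654.95 cm^2/(V*s)

654.95


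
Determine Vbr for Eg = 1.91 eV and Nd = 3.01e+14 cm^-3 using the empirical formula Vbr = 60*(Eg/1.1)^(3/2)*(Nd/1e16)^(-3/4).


Step 1: Eg/1.1 = 1.91/1.1 = 1.736364
Step 2: (Eg/1.1)^1.5 = 1.736364^1.5 = 2.288027
Step 3: (Nd/1e16)^(-0.75) = (0.0301)^(-0.75) = 13.838057
Step 4: Vbr = 60 * 2.288027 * 13.838057 = 1899.7 V

1899.7


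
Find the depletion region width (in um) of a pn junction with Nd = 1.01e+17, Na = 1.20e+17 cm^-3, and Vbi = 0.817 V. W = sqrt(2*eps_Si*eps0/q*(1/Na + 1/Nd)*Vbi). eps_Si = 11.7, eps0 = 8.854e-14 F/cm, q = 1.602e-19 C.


Step 1: 1/Na + 1/Nd = 1/1.20e+17 + 1/1.01e+17 = 1.82343e-17
Step 2: 2*eps*eps0/q = 2*11.7*8.854e-14/1.602e-19 = 1.293281e+07
Step 3: W^2 = 1.293281e+07 * 1.82343e-17 * 0.817 = 1.92666e-10
Step 4: W = sqrt(1.92666e-10) = 1.388e-05 cm = 0.1388 um

0.1388


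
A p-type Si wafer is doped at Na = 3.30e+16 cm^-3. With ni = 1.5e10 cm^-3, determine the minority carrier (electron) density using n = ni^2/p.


Step 1: Majority hole concentration p ≈ Na = 3.30e+16 cm^-3
Step 2: n = ni^2 / Na = (1.5e10)^2 / 3.30e+16
Step 3: n = 6.82e+03 cm^-3

6.82e+03


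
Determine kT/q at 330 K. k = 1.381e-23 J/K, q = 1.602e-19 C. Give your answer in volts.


Step 1: kT = 1.381e-23 * 330 = 4.5573e-21 J
Step 2: Vt = kT/q = 4.5573e-21 / 1.602e-19
Step 3: Vt = 0.02845 V

0.02845


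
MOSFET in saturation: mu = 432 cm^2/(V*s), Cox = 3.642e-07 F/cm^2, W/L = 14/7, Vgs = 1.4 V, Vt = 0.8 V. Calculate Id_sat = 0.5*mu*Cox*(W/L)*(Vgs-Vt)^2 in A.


Step 1: Overdrive voltage Vov = Vgs - Vt = 1.4 - 0.8 = 0.6 V
Step 2: W/L = 14/7 = 2
Step 3: Id = 0.5 * 432 * 3.642e-07 * 2 * 0.6^2
Step 4: Id = 5.66e-05 A

5.66e-05


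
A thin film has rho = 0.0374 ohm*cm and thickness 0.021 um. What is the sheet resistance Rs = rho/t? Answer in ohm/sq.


Step 1: Convert thickness to cm: t = 0.021 um = 2.1000e-06 cm
Step 2: Rs = rho / t = 0.0374 / 2.1000e-06
Step 3: Rs = 17809.5 ohm/sq

17809.5


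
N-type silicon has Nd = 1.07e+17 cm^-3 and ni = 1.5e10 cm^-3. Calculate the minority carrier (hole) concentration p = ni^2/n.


Step 1: Since Nd >> ni, n ≈ Nd = 1.07e+17 cm^-3
Step 2: p = ni^2 / n = (1.5e10)^2 / 1.07e+17
Step 3: p = 2.25e20 / 1.07e+17 = 2.10e+03 cm^-3

2.10e+03


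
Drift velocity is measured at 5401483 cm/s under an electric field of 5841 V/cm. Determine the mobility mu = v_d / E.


Step 1: mu = v_d / E
Step 2: mu = 5401483 / 5841
Step 3: mu = 924.75 cm^2/(V*s)

924.75
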